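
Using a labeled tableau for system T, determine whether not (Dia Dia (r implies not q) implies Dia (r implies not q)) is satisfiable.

1. not (Dia Dia (r implies not q) implies Dia (r implies not q)), u
2. Dia Dia (r implies not q), u
3. not Dia (r implies not q), u
4. not (r implies not q), u
5. r, u
6. q, u
7. Dia (r implies not q), v
8. not (r implies not q), v
9. r, v
10. q, v
11. r implies not q, w
12. not q, w
Accessibility: uRu, uRv, vRv, vRw, wRw

Yes, satisfiable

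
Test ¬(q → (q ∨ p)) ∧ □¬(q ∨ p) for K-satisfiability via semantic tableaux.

Unsatisfiable (every branch closes)

1. ¬(q → (q ∨ p)) ∧ □¬(q ∨ p), 0
2. ¬(q → (q ∨ p)), 0   [∧-rule on 1]
3. □¬(q ∨ p), 0   [∧-rule on 1]
4. q, 0   [¬→-rule on 2]
5. ¬(q ∨ p), 0   [¬→-rule on 2]
6. ¬q, 0   [¬∨-rule on 5]
7. ¬p, 0   [¬∨-rule on 5]
Branch closes: q and ¬q both at 0.
(One branch shown.) All branches close.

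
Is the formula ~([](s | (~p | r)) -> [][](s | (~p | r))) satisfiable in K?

Satisfiable (open branch found)

1. ~([](s | (~p | r)) -> [][](s | (~p | r))), u
2. [](s | (~p | r)), u
3. ~[][](s | (~p | r)), u
4. ~[](s | (~p | r)), v
5. s | (~p | r), v
6. ~p | r, v
7. r, v
8. ~(s | (~p | r)), w
9. ~s, w
10. ~(~p | r), w
11. p, w
12. ~r, w
Accessibility: uRv, vRw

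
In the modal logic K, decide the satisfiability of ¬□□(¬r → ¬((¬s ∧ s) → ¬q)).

1. ¬□□(¬r → ¬((¬s ∧ s) → ¬q)), w0
2. ¬□(¬r → ¬((¬s ∧ s) → ¬q)), w1
3. ¬(¬r → ¬((¬s ∧ s) → ¬q)), w2
4. ¬r, w2
5. (¬s ∧ s) → ¬q, w2
6. ¬q, w2
Accessibility: w0Rw1, w1Rw2

Satisfiable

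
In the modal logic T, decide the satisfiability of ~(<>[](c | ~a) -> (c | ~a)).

Satisfiable

1. ~(<>[](c | ~a) -> (c | ~a)), u
2. <>[](c | ~a), u
3. ~(c | ~a), u
4. ~c, u
5. a, u
6. [](c | ~a), v
7. c | ~a, v
8. ~a, v
Accessibility: uRu, uRv, vRv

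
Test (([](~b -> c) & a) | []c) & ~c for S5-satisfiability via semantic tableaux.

Satisfiable (open branch found)

1. (([](~b -> c) & a) | []c) & ~c, w0
2. ([](~b -> c) & a) | []c, w0
3. ~c, w0
4. [](~b -> c) & a, w0
5. [](~b -> c), w0
6. a, w0
7. ~b -> c, w0
8. b, w0
Accessibility: w0Rw0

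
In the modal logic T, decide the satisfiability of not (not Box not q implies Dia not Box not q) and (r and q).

No, unsatisfiable

1. not (not Box not q implies Dia not Box not q) and (r and q), 0
2. not (not Box not q implies Dia not Box not q), 0
3. r and q, 0
4. not Box not q, 0
5. not Dia not Box not q, 0
6. r, 0
7. q, 0
8. Box not q, 0
9. not q, 0
Accessibility: 0R0
Branch closes: q and not q both at 0.
(One branch shown.) All branches close.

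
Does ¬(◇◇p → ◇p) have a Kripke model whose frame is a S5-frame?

1. ¬(◇◇p → ◇p), 0
2. ◇◇p, 0
3. ¬◇p, 0
4. ¬p, 0
5. ◇p, 1
6. ¬p, 1
7. p, 2
8. ¬p, 2
Accessibility: 0R0, 0R1, 0R2, 1R0, 1R1, 1R2, 2R0, 2R1, 2R2
Branch closes: p and ¬p both at 2.
Every branch closes; the branch above is one of them.

No, unsatisfiable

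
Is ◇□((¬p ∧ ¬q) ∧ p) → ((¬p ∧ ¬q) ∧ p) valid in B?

Valid

Tableau for the negation ¬(◇□((¬p ∧ ¬q) ∧ p) → ((¬p ∧ ¬q) ∧ p)):
1. ¬(◇□((¬p ∧ ¬q) ∧ p) → ((¬p ∧ ¬q) ∧ p)), 0
2. ◇□((¬p ∧ ¬q) ∧ p), 0
3. ¬((¬p ∧ ¬q) ∧ p), 0
4. ¬(¬p ∧ ¬q), 0
5. q, 0
6. □((¬p ∧ ¬q) ∧ p), 1
7. (¬p ∧ ¬q) ∧ p, 0
8. ¬p ∧ ¬q, 0
9. p, 0
10. ¬p, 0
11. ¬q, 0
Accessibility: 0R0, 0R1, 1R0, 1R1
Branch closes: p and ¬p both at 0.
Every branch of the negation's tableau closes; the branch above is one of them.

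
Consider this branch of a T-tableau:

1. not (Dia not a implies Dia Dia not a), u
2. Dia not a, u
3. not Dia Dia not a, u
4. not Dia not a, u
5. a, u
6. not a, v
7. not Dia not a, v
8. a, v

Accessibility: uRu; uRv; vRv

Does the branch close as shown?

Both a and not a appear at v.

Yes, closed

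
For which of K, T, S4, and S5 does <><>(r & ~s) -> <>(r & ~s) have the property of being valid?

S4, S5

S4-tableau for the negation ~(<><>(r & ~s) -> <>(r & ~s)):
1. ~(<><>(r & ~s) -> <>(r & ~s)), 0
2. <><>(r & ~s), 0
3. ~<>(r & ~s), 0
4. ~(r & ~s), 0
5. s, 0
6. <>(r & ~s), 1
7. ~(r & ~s), 1
8. s, 1
9. r & ~s, 2
10. r, 2
11. ~s, 2
12. ~(r & ~s), 2
13. s, 2
Accessibility: 0R0, 0R1, 0R2, 1R1, 1R2, 2R2
Branch closes: s and ~s both at 2.
Every branch closes (one shown): valid in S4, hence also in S5 (every theorem of S4 is a theorem of S5).
T-tableau for the negation ~(<><>(r & ~s) -> <>(r & ~s)):
1. ~(<><>(r & ~s) -> <>(r & ~s)), 0
2. <><>(r & ~s), 0
3. ~<>(r & ~s), 0
4. ~(r & ~s), 0
5. s, 0
6. <>(r & ~s), 1
7. ~(r & ~s), 1
8. s, 1
9. r & ~s, 2
10. r, 2
11. ~s, 2
Accessibility: 0R0, 0R1, 1R1, 1R2, 2R2
Complete open branch: countermodel on a T-frame, so not valid in T, nor in K (the same frame is also a K-frame).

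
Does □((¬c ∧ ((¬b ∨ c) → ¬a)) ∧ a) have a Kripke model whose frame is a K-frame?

Yes, satisfiable

1. □((¬c ∧ ((¬b ∨ c) → ¬a)) ∧ a), u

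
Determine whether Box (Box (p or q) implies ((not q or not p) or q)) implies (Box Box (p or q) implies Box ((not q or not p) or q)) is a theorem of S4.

Valid in S4

Tableau for the negation not (Box (Box (p or q) implies ((not q or not p) or q)) implies (Box Box (p or q) implies Box ((not q or not p) or q))):
1. not (Box (Box (p or q) implies ((not q or not p) or q)) implies (Box Box (p or q) implies Box ((not q or not p) or q))), 0
2. Box (Box (p or q) implies ((not q or not p) or q)), 0   [neg-implies-rule on 1]
3. not (Box Box (p or q) implies Box ((not q or not p) or q)), 0   [neg-implies-rule on 1]
4. Box Box (p or q), 0   [neg-implies-rule on 3]
5. not Box ((not q or not p) or q), 0   [neg-implies-rule on 3]
6. Box (p or q) implies ((not q or not p) or q), 0   [Box-rule on 2 via 0R0]
7. Box (p or q), 0   [Box-rule on 4 via 0R0]
8. p or q, 0   [Box-rule on 7 via 0R0]
9. (not q or not p) or q, 0   [implies-rule on 6 (branches; this branch)]
10. q, 0   [or-rule on 8 (branches; this branch)]
11. not q or not p, 0   [or-rule on 9 (branches; this branch)]
12. not p, 0   [or-rule on 11 (branches; this branch)]
13. not ((not q or not p) or q), 1   [neg-Box-rule on 5: fresh world 1, 0R1]
14. not (not q or not p), 1   [neg-or-rule on 13]
15. not q, 1   [neg-or-rule on 13]
16. q, 1   [neg-or-rule on 14]
17. p, 1   [neg-or-rule on 14]
Accessibility: 0R0, 0R1, 1R1
Branch closes: q and not q both at 1.
Every branch of the negation's tableau closes; the branch above is one of them.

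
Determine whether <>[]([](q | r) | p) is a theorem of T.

Not valid

Tableau for the negation ~<>[]([](q | r) | p):
1. ~<>[]([](q | r) | p), w0
2. ~[]([](q | r) | p), w0
3. ~([](q | r) | p), w1
4. ~[](q | r), w1
5. ~p, w1
6. ~[]([](q | r) | p), w1
7. ~(q | r), w2
8. ~q, w2
9. ~r, w2
10. ~([](q | r) | p), w3
11. ~[](q | r), w3
12. ~p, w3
13. ~(q | r), w4
14. ~q, w4
15. ~r, w4
Accessibility: w0Rw0, w0Rw1, w1Rw1, w1Rw2, w1Rw3, w2Rw2, w3Rw3, w3Rw4, w4Rw4
The negation has an open branch (countermodel exists).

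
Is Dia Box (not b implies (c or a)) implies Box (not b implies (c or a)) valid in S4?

Tableau for the negation not (Dia Box (not b implies (c or a)) implies Box (not b implies (c or a))):
1. not (Dia Box (not b implies (c or a)) implies Box (not b implies (c or a))), u
2. Dia Box (not b implies (c or a)), u   [neg-implies-rule on 1]
3. not Box (not b implies (c or a)), u   [neg-implies-rule on 1]
4. Box (not b implies (c or a)), v   [Dia-rule on 2: fresh world v, uRv]
5. not b implies (c or a), v   [Box-rule on 4 via vRv]
6. c or a, v   [implies-rule on 5 (branches; this branch)]
7. a, v   [or-rule on 6 (branches; this branch)]
8. not (not b implies (c or a)), w   [neg-Box-rule on 3: fresh world w, uRw]
9. not b, w   [neg-implies-rule on 8]
10. not (c or a), w   [neg-implies-rule on 8]
11. not c, w   [neg-or-rule on 10]
12. not a, w   [neg-or-rule on 10]
Accessibility: uRu, uRv, uRw, vRv, wRw
The negation has an open branch (countermodel exists).

No, not valid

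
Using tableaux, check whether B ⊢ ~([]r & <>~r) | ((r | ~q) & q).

Yes, valid

Tableau for the negation ~(~([]r & <>~r) | ((r | ~q) & q)):
1. ~(~([]r & <>~r) | ((r | ~q) & q)), 0
2. []r & <>~r, 0
3. ~((r | ~q) & q), 0
4. []r, 0
5. <>~r, 0
6. r, 0
7. ~q, 0
8. ~r, 1
9. r, 1
Accessibility: 0R0, 0R1, 1R0, 1R1
Branch closes: r and ~r both at 1.
Every branch of the negation's tableau closes; the branch above is one of them.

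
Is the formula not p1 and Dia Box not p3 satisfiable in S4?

1. not p1 and Dia Box not p3, u
2. not p1, u
3. Dia Box not p3, u
4. Box not p3, v
5. not p3, v
Accessibility: uRu, uRv, vRv

Yes, satisfiable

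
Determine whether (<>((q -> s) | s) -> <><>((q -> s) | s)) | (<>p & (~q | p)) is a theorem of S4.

Tableau for the negation ~((<>((q -> s) | s) -> <><>((q -> s) | s)) | (<>p & (~q | p))):
1. ~((<>((q -> s) | s) -> <><>((q -> s) | s)) | (<>p & (~q | p))), w0
2. ~(<>((q -> s) | s) -> <><>((q -> s) | s)), w0
3. ~(<>p & (~q | p)), w0
4. <>((q -> s) | s), w0
5. ~<><>((q -> s) | s), w0
6. ~<>((q -> s) | s), w0
7. ~((q -> s) | s), w0
8. ~(q -> s), w0
9. ~s, w0
10. q, w0
11. ~<>p, w0
12. ~p, w0
13. (q -> s) | s, w1
14. ~<>((q -> s) | s), w1
15. ~((q -> s) | s), w1
16. ~(q -> s), w1
17. ~s, w1
18. q, w1
19. ~p, w1
20. q -> s, w1
21. s, w1
Accessibility: w0Rw0, w0Rw1, w1Rw1
Branch closes: s and ~s both at w1.
Every branch of the negation's tableau closes; the branch above is one of them.

Valid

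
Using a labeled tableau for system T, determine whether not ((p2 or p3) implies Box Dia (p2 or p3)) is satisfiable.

1. not ((p2 or p3) implies Box Dia (p2 or p3)), 0
2. p2 or p3, 0
3. not Box Dia (p2 or p3), 0
4. p3, 0
5. not Dia (p2 or p3), 1
6. not (p2 or p3), 1
7. not p2, 1
8. not p3, 1
Accessibility: 0R0, 0R1, 1R1

Yes, satisfiable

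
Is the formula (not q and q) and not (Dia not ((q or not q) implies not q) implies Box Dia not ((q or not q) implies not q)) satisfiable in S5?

1. (not q and q) and not (Dia not ((q or not q) implies not q) implies Box Dia not ((q or not q) implies not q)), u
2. not q and q, u   [and-rule on 1]
3. not (Dia not ((q or not q) implies not q) implies Box Dia not ((q or not q) implies not q)), u   [and-rule on 1]
4. not q, u   [and-rule on 2]
5. q, u   [and-rule on 2]
Accessibility: uRu
Branch closes: q and not q both at u.
All branches of the tableau close; one closing branch shown above.

No, unsatisfiable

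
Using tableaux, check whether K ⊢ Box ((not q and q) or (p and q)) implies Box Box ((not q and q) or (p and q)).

Not valid

Tableau for the negation not (Box ((not q and q) or (p and q)) implies Box Box ((not q and q) or (p and q))):
1. not (Box ((not q and q) or (p and q)) implies Box Box ((not q and q) or (p and q))), u
2. Box ((not q and q) or (p and q)), u   [neg-implies-rule on 1]
3. not Box Box ((not q and q) or (p and q)), u   [neg-implies-rule on 1]
4. not Box ((not q and q) or (p and q)), v   [neg-Box-rule on 3: fresh world v, uRv]
5. (not q and q) or (p and q), v   [Box-rule on 2 via uRv]
6. p and q, v   [or-rule on 5 (branches; this branch)]
7. p, v   [and-rule on 6]
8. q, v   [and-rule on 6]
9. not ((not q and q) or (p and q)), w   [neg-Box-rule on 4: fresh world w, vRw]
10. not (not q and q), w   [neg-or-rule on 9]
11. not (p and q), w   [neg-or-rule on 9]
12. not q, w   [neg-and-rule on 10 (branches; this branch)]
Accessibility: uRv, vRw
The negation has an open branch (countermodel exists).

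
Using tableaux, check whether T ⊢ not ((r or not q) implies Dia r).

Tableau for the negation (r or not q) implies Dia r:
1. (r or not q) implies Dia r, w0
2. Dia r, w0
3. r, w1
Accessibility: w0Rw0, w0Rw1, w1Rw1
The negation has an open branch (countermodel exists).

No, not valid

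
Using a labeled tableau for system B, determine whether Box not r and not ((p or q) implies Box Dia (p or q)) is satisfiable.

Unsatisfiable

1. Box not r and not ((p or q) implies Box Dia (p or q)), u
2. Box not r, u
3. not ((p or q) implies Box Dia (p or q)), u
4. p or q, u
5. not Box Dia (p or q), u
6. not r, u
7. q, u
8. not Dia (p or q), v
9. not r, v
10. not (p or q), u
11. not p, u
12. not q, u
Accessibility: uRu, uRv, vRu, vRv
Branch closes: q and not q both at u.
(One branch shown.) All branches close.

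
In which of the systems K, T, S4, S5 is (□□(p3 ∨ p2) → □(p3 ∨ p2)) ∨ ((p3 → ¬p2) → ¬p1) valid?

T, S4, S5

T-tableau for the negation ¬((□□(p3 ∨ p2) → □(p3 ∨ p2)) ∨ ((p3 → ¬p2) → ¬p1)):
1. ¬((□□(p3 ∨ p2) → □(p3 ∨ p2)) ∨ ((p3 → ¬p2) → ¬p1)), u
2. ¬(□□(p3 ∨ p2) → □(p3 ∨ p2)), u
3. ¬((p3 → ¬p2) → ¬p1), u
4. □□(p3 ∨ p2), u
5. ¬□(p3 ∨ p2), u
6. p3 → ¬p2, u
7. p1, u
8. □(p3 ∨ p2), u
9. p3 ∨ p2, u
10. ¬p2, u
11. p3, u
12. ¬(p3 ∨ p2), v
13. ¬p3, v
14. ¬p2, v
15. □(p3 ∨ p2), v
16. p3 ∨ p2, v
17. p2, v
Accessibility: uRu, uRv, vRv
Branch closes: p2 and ¬p2 both at v.
Every branch closes (one shown): valid in T, hence also in S4, S5 (every theorem of T is a theorem of S4 and S5).
K-tableau for the negation ¬((□□(p3 ∨ p2) → □(p3 ∨ p2)) ∨ ((p3 → ¬p2) → ¬p1)):
1. ¬((□□(p3 ∨ p2) → □(p3 ∨ p2)) ∨ ((p3 → ¬p2) → ¬p1)), u
2. ¬(□□(p3 ∨ p2) → □(p3 ∨ p2)), u
3. ¬((p3 → ¬p2) → ¬p1), u
4. □□(p3 ∨ p2), u
5. ¬□(p3 ∨ p2), u
6. p3 → ¬p2, u
7. p1, u
8. ¬p2, u
9. ¬(p3 ∨ p2), v
10. ¬p3, v
11. ¬p2, v
12. □(p3 ∨ p2), v
Accessibility: uRv
Complete open branch: countermodel on a K-frame, so not valid in K.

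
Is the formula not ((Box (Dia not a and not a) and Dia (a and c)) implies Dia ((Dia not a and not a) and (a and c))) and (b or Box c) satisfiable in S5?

Unsatisfiable (every branch closes)

1. not ((Box (Dia not a and not a) and Dia (a and c)) implies Dia ((Dia not a and not a) and (a and c))) and (b or Box c), u
2. not ((Box (Dia not a and not a) and Dia (a and c)) implies Dia ((Dia not a and not a) and (a and c))), u
3. b or Box c, u
4. Box (Dia not a and not a) and Dia (a and c), u
5. not Dia ((Dia not a and not a) and (a and c)), u
6. Box (Dia not a and not a), u
7. Dia (a and c), u
8. not ((Dia not a and not a) and (a and c)), u
9. Dia not a and not a, u
10. Dia not a, u
11. not a, u
12. Box c, u
13. c, u
14. not (a and c), u
15. a and c, v
16. a, v
17. c, v
18. not ((Dia not a and not a) and (a and c)), v
19. Dia not a and not a, v
20. Dia not a, v
21. not a, v
Accessibility: uRu, uRv, vRu, vRv
Branch closes: a and not a both at v.
Every branch closes; the branch above is one of them.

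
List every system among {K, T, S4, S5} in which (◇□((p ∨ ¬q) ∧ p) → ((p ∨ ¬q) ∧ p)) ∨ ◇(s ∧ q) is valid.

S5

S4-tableau for the negation ¬((◇□((p ∨ ¬q) ∧ p) → ((p ∨ ¬q) ∧ p)) ∨ ◇(s ∧ q)):
1. ¬((◇□((p ∨ ¬q) ∧ p) → ((p ∨ ¬q) ∧ p)) ∨ ◇(s ∧ q)), u
2. ¬(◇□((p ∨ ¬q) ∧ p) → ((p ∨ ¬q) ∧ p)), u
3. ¬◇(s ∧ q), u
4. ◇□((p ∨ ¬q) ∧ p), u
5. ¬((p ∨ ¬q) ∧ p), u
6. ¬(s ∧ q), u
7. ¬p, u
8. ¬q, u
9. □((p ∨ ¬q) ∧ p), v
10. ¬(s ∧ q), v
11. (p ∨ ¬q) ∧ p, v
12. p ∨ ¬q, v
13. p, v
14. ¬q, v
Accessibility: uRu, uRv, vRv
Complete open branch: countermodel on an S4-frame, so not valid in S4, nor in K, T (the same frame is also a K-frame and a T-frame).
S5-tableau for the negation ¬((◇□((p ∨ ¬q) ∧ p) → ((p ∨ ¬q) ∧ p)) ∨ ◇(s ∧ q)):
1. ¬((◇□((p ∨ ¬q) ∧ p) → ((p ∨ ¬q) ∧ p)) ∨ ◇(s ∧ q)), u
2. ¬(◇□((p ∨ ¬q) ∧ p) → ((p ∨ ¬q) ∧ p)), u
3. ¬◇(s ∧ q), u
4. ◇□((p ∨ ¬q) ∧ p), u
5. ¬((p ∨ ¬q) ∧ p), u
6. ¬(s ∧ q), u
7. ¬(p ∨ ¬q), u
8. ¬p, u
9. q, u
10. ¬s, u
11. □((p ∨ ¬q) ∧ p), v
12. ¬(s ∧ q), v
13. (p ∨ ¬q) ∧ p, u
14. p ∨ ¬q, u
15. p, u
Accessibility: uRu, uRv, vRu, vRv
Branch closes: p and ¬p both at u.
Every branch closes (one shown): valid in S5.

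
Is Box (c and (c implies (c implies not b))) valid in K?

Invalid (countermodel exists)

Tableau for the negation not Box (c and (c implies (c implies not b))):
1. not Box (c and (c implies (c implies not b))), w0
2. not (c and (c implies (c implies not b))), w1   [neg-Box-rule on 1: fresh world w1, w0Rw1]
3. not (c implies (c implies not b)), w1   [neg-and-rule on 2 (branches; this branch)]
4. c, w1   [neg-implies-rule on 3]
5. not (c implies not b), w1   [neg-implies-rule on 3]
6. b, w1   [neg-implies-rule on 5]
Accessibility: w0Rw1
The negation has an open branch (countermodel exists).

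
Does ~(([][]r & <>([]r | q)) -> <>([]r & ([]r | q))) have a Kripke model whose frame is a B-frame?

Unsatisfiable

1. ~(([][]r & <>([]r | q)) -> <>([]r & ([]r | q))), 0
2. [][]r & <>([]r | q), 0
3. ~<>([]r & ([]r | q)), 0
4. [][]r, 0
5. <>([]r | q), 0
6. ~([]r & ([]r | q)), 0
7. []r, 0
8. r, 0
9. ~([]r | q), 0
10. ~[]r, 0
11. ~q, 0
12. []r | q, 1
13. ~([]r & ([]r | q)), 1
14. []r, 1
15. r, 1
16. ~([]r | q), 1
17. ~[]r, 1
18. ~q, 1
19. ~r, 2
20. ~([]r & ([]r | q)), 2
21. []r, 2
22. r, 2
Accessibility: 0R0, 0R1, 0R2, 1R0, 1R1, 2R0, 2R2
Branch closes: r and ~r both at 2.
Every branch closes; the branch above is one of them.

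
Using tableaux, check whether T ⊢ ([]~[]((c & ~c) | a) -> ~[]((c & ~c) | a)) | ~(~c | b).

Valid in T

Tableau for the negation ~(([]~[]((c & ~c) | a) -> ~[]((c & ~c) | a)) | ~(~c | b)):
1. ~(([]~[]((c & ~c) | a) -> ~[]((c & ~c) | a)) | ~(~c | b)), w0
2. ~([]~[]((c & ~c) | a) -> ~[]((c & ~c) | a)), w0   [~|-rule on 1]
3. ~c | b, w0   [~|-rule on 1]
4. []~[]((c & ~c) | a), w0   [~->-rule on 2]
5. []((c & ~c) | a), w0   [~->-rule on 2]
6. ~[]((c & ~c) | a), w0   [[]-rule on 4 via w0Rw0]
7. (c & ~c) | a, w0   [[]-rule on 5 via w0Rw0]
8. b, w0   [|-rule on 3 (branches; this branch)]
9. a, w0   [|-rule on 7 (branches; this branch)]
10. ~((c & ~c) | a), w1   [~[]-rule on 6: fresh world w1, w0Rw1]
11. ~(c & ~c), w1   [~|-rule on 10]
12. ~a, w1   [~|-rule on 10]
13. ~[]((c & ~c) | a), w1   [[]-rule on 4 via w0Rw1]
14. (c & ~c) | a, w1   [[]-rule on 5 via w0Rw1]
15. c, w1   [~&-rule on 11 (branches; this branch)]
16. c & ~c, w1   [|-rule on 14 (branches; this branch)]
17. ~c, w1   [&-rule on 16]
Accessibility: w0Rw0, w0Rw1, w1Rw1
Branch closes: c and ~c both at w1.
All branches of the negation close; one closing branch shown above.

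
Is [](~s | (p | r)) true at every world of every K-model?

No, not valid

Tableau for the negation ~[](~s | (p | r)):
1. ~[](~s | (p | r)), 0
2. ~(~s | (p | r)), 1
3. s, 1
4. ~(p | r), 1
5. ~p, 1
6. ~r, 1
Accessibility: 0R1
The negation has an open branch (countermodel exists).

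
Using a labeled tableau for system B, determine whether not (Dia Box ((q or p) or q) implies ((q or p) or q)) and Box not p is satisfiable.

No, unsatisfiable

1. not (Dia Box ((q or p) or q) implies ((q or p) or q)) and Box not p, u
2. not (Dia Box ((q or p) or q) implies ((q or p) or q)), u   [and-rule on 1]
3. Box not p, u   [and-rule on 1]
4. Dia Box ((q or p) or q), u   [neg-implies-rule on 2]
5. not ((q or p) or q), u   [neg-implies-rule on 2]
6. not (q or p), u   [neg-or-rule on 5]
7. not q, u   [neg-or-rule on 5]
8. not p, u   [neg-or-rule on 6]
9. Box ((q or p) or q), v   [Dia-rule on 4: fresh world v, uRv]
10. not p, v   [Box-rule on 3 via uRv]
11. (q or p) or q, u   [Box-rule on 9 via vRu]
12. (q or p) or q, v   [Box-rule on 9 via vRv]
13. q or p, u   [or-rule on 11 (branches; this branch)]
14. q, v   [or-rule on 12 (branches; this branch)]
15. p, u   [or-rule on 13 (branches; this branch)]
Accessibility: uRu, uRv, vRu, vRv
Branch closes: p and not p both at u.
Every branch closes; the branch above is one of them.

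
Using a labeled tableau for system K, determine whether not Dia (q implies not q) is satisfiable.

Satisfiable

1. not Dia (q implies not q), 0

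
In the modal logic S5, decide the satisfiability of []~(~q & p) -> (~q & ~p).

1. []~(~q & p) -> (~q & ~p), 0
2. ~q & ~p, 0
3. ~q, 0
4. ~p, 0
Accessibility: 0R0

Satisfiable (open branch found)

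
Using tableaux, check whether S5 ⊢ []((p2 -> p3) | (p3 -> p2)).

Valid in S5

Tableau for the negation ~[]((p2 -> p3) | (p3 -> p2)):
1. ~[]((p2 -> p3) | (p3 -> p2)), 0
2. ~((p2 -> p3) | (p3 -> p2)), 1   [~[]-rule on 1: fresh world 1, 0R1]
3. ~(p2 -> p3), 1   [~|-rule on 2]
4. ~(p3 -> p2), 1   [~|-rule on 2]
5. p2, 1   [~->-rule on 3]
6. ~p3, 1   [~->-rule on 3]
7. p3, 1   [~->-rule on 4]
8. ~p2, 1   [~->-rule on 4]
Accessibility: 0R0, 0R1, 1R0, 1R1
Branch closes: p3 and ~p3 both at 1.
Every branch of the negation's tableau closes; the branch above is one of them.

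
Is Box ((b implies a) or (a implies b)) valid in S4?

Valid

Tableau for the negation not Box ((b implies a) or (a implies b)):
1. not Box ((b implies a) or (a implies b)), w0
2. not ((b implies a) or (a implies b)), w1
3. not (b implies a), w1
4. not (a implies b), w1
5. b, w1
6. not a, w1
7. a, w1
8. not b, w1
Accessibility: w0Rw0, w0Rw1, w1Rw1
Branch closes: a and not a both at w1.
All branches of the negation close; one closing branch shown above.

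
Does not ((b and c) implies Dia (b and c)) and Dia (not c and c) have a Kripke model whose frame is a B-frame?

1. not ((b and c) implies Dia (b and c)) and Dia (not c and c), 0
2. not ((b and c) implies Dia (b and c)), 0
3. Dia (not c and c), 0
4. b and c, 0
5. not Dia (b and c), 0
6. b, 0
7. c, 0
8. not (b and c), 0
9. not c, 0
Accessibility: 0R0
Branch closes: c and not c both at 0.
All branches of the tableau close; one closing branch shown above.

No, unsatisfiable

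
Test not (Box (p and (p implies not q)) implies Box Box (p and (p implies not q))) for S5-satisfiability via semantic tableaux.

Unsatisfiable

1. not (Box (p and (p implies not q)) implies Box Box (p and (p implies not q))), u
2. Box (p and (p implies not q)), u
3. not Box Box (p and (p implies not q)), u
4. p and (p implies not q), u
5. p, u
6. p implies not q, u
7. not q, u
8. not Box (p and (p implies not q)), v
9. p and (p implies not q), v
10. p, v
11. p implies not q, v
12. not q, v
13. not (p and (p implies not q)), w
14. p and (p implies not q), w
15. p, w
16. p implies not q, w
17. not (p implies not q), w
18. q, w
19. not q, w
Accessibility: uRu, uRv, uRw, vRu, vRv, vRw, wRu, wRv, wRw
Branch closes: q and not q both at w.
All branches of the tableau close; one closing branch shown above.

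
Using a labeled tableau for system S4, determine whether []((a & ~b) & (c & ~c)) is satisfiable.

Unsatisfiable (every branch closes)

1. []((a & ~b) & (c & ~c)), 0
2. (a & ~b) & (c & ~c), 0
3. a & ~b, 0
4. c & ~c, 0
5. a, 0
6. ~b, 0
7. c, 0
8. ~c, 0
Accessibility: 0R0
Branch closes: c and ~c both at 0.
Every branch closes; the branch above is one of them.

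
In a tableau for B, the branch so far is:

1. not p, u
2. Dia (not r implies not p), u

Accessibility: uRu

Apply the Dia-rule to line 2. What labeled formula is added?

a fresh world v with uRv, and not r implies not p at v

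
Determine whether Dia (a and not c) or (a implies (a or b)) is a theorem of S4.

Tableau for the negation not (Dia (a and not c) or (a implies (a or b))):
1. not (Dia (a and not c) or (a implies (a or b))), 0
2. not Dia (a and not c), 0
3. not (a implies (a or b)), 0
4. a, 0
5. not (a or b), 0
6. not a, 0
7. not b, 0
Accessibility: 0R0
Branch closes: a and not a both at 0.
All branches of the negation close; one closing branch shown above.

Yes, valid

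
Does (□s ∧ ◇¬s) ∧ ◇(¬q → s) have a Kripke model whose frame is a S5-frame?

Unsatisfiable (every branch closes)

1. (□s ∧ ◇¬s) ∧ ◇(¬q → s), 0
2. □s ∧ ◇¬s, 0
3. ◇(¬q → s), 0
4. □s, 0
5. ◇¬s, 0
6. s, 0
7. ¬q → s, 1
8. s, 1
9. ¬s, 2
10. s, 2
Accessibility: 0R0, 0R1, 0R2, 1R0, 1R1, 1R2, 2R0, 2R1, 2R2
Branch closes: s and ¬s both at 2.
All branches of the tableau close; one closing branch shown above.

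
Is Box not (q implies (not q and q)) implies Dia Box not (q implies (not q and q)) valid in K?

No, not valid

Tableau for the negation not (Box not (q implies (not q and q)) implies Dia Box not (q implies (not q and q))):
1. not (Box not (q implies (not q and q)) implies Dia Box not (q implies (not q and q))), u
2. Box not (q implies (not q and q)), u
3. not Dia Box not (q implies (not q and q)), u
The negation has an open branch (countermodel exists).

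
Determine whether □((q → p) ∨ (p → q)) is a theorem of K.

Valid in K

Tableau for the negation ¬□((q → p) ∨ (p → q)):
1. ¬□((q → p) ∨ (p → q)), 0
2. ¬((q → p) ∨ (p → q)), 1
3. ¬(q → p), 1
4. ¬(p → q), 1
5. q, 1
6. ¬p, 1
7. p, 1
8. ¬q, 1
Accessibility: 0R1
Branch closes: p and ¬p both at 1.
All branches of the negation close; one closing branch shown above.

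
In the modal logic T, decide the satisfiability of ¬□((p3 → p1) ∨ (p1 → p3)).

Unsatisfiable (every branch closes)

1. ¬□((p3 → p1) ∨ (p1 → p3)), w0
2. ¬((p3 → p1) ∨ (p1 → p3)), w1   [¬□-rule on 1: fresh world w1, w0Rw1]
3. ¬(p3 → p1), w1   [¬∨-rule on 2]
4. ¬(p1 → p3), w1   [¬∨-rule on 2]
5. p3, w1   [¬→-rule on 3]
6. ¬p1, w1   [¬→-rule on 3]
7. p1, w1   [¬→-rule on 4]
8. ¬p3, w1   [¬→-rule on 4]
Accessibility: w0Rw0, w0Rw1, w1Rw1
Branch closes: p1 and ¬p1 both at w1.
All branches of the tableau close; one closing branch shown above.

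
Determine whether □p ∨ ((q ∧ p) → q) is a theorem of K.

Yes, valid

Tableau for the negation ¬(□p ∨ ((q ∧ p) → q)):
1. ¬(□p ∨ ((q ∧ p) → q)), u
2. ¬□p, u
3. ¬((q ∧ p) → q), u
4. q ∧ p, u
5. ¬q, u
6. q, u
7. p, u
Branch closes: q and ¬q both at u.
All branches of the negation close; one closing branch shown above.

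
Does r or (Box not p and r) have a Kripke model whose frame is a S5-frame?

Yes, satisfiable

1. r or (Box not p and r), u
2. Box not p and r, u   [or-rule on 1 (branches; this branch)]
3. Box not p, u   [and-rule on 2]
4. r, u   [and-rule on 2]
5. not p, u   [Box-rule on 3 via uRu]
Accessibility: uRu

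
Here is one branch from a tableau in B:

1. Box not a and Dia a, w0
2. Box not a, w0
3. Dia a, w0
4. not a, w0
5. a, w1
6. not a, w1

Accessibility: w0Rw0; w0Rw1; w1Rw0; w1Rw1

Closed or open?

Closed

Both a and not a appear at w1.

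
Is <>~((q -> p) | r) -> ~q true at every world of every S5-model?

Tableau for the negation ~(<>~((q -> p) | r) -> ~q):
1. ~(<>~((q -> p) | r) -> ~q), 0
2. <>~((q -> p) | r), 0
3. q, 0
4. ~((q -> p) | r), 1
5. ~(q -> p), 1
6. ~r, 1
7. q, 1
8. ~p, 1
Accessibility: 0R0, 0R1, 1R0, 1R1
The negation has an open branch (countermodel exists).

Not valid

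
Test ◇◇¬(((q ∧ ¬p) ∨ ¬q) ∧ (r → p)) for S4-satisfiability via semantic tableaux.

Satisfiable (open branch found)

1. ◇◇¬(((q ∧ ¬p) ∨ ¬q) ∧ (r → p)), u
2. ◇¬(((q ∧ ¬p) ∨ ¬q) ∧ (r → p)), v   [◇-rule on 1: fresh world v, uRv]
3. ¬(((q ∧ ¬p) ∨ ¬q) ∧ (r → p)), w   [◇-rule on 2: fresh world w, vRw]
4. ¬(r → p), w   [¬∧-rule on 3 (branches; this branch)]
5. r, w   [¬→-rule on 4]
6. ¬p, w   [¬→-rule on 4]
Accessibility: uRu, uRv, uRw, vRv, vRw, wRw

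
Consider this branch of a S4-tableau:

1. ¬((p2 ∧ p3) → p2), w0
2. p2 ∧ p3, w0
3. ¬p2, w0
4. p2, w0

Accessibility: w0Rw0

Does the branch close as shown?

Both p2 and ¬p2 appear at w0.

Closed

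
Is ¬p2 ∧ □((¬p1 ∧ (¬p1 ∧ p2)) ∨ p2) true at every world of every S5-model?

Tableau for the negation ¬(¬p2 ∧ □((¬p1 ∧ (¬p1 ∧ p2)) ∨ p2)):
1. ¬(¬p2 ∧ □((¬p1 ∧ (¬p1 ∧ p2)) ∨ p2)), 0
2. ¬□((¬p1 ∧ (¬p1 ∧ p2)) ∨ p2), 0   [¬∧-rule on 1 (branches; this branch)]
3. ¬((¬p1 ∧ (¬p1 ∧ p2)) ∨ p2), 1   [¬□-rule on 2: fresh world 1, 0R1]
4. ¬(¬p1 ∧ (¬p1 ∧ p2)), 1   [¬∨-rule on 3]
5. ¬p2, 1   [¬∨-rule on 3]
6. ¬(¬p1 ∧ p2), 1   [¬∧-rule on 4 (branches; this branch)]
Accessibility: 0R0, 0R1, 1R0, 1R1
The negation has an open branch (countermodel exists).

Not valid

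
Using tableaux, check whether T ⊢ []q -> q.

Yes, valid

Tableau for the negation ~([]q -> q):
1. ~([]q -> q), w0
2. []q, w0
3. ~q, w0
4. q, w0
Accessibility: w0Rw0
Branch closes: q and ~q both at w0.
Every branch of the negation's tableau closes; the branch above is one of them.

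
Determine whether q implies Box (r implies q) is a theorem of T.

Not valid

Tableau for the negation not (q implies Box (r implies q)):
1. not (q implies Box (r implies q)), 0
2. q, 0   [neg-implies-rule on 1]
3. not Box (r implies q), 0   [neg-implies-rule on 1]
4. not (r implies q), 1   [neg-Box-rule on 3: fresh world 1, 0R1]
5. r, 1   [neg-implies-rule on 4]
6. not q, 1   [neg-implies-rule on 4]
Accessibility: 0R0, 0R1, 1R1
The negation has an open branch (countermodel exists).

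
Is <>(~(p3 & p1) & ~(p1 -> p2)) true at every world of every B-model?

Not valid

Tableau for the negation ~<>(~(p3 & p1) & ~(p1 -> p2)):
1. ~<>(~(p3 & p1) & ~(p1 -> p2)), u
2. ~(~(p3 & p1) & ~(p1 -> p2)), u   [~<>-rule on 1 via uRu]
3. p1 -> p2, u   [~&-rule on 2 (branches; this branch)]
4. p2, u   [->-rule on 3 (branches; this branch)]
Accessibility: uRu
The negation has an open branch (countermodel exists).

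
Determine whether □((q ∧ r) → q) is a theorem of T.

Tableau for the negation ¬□((q ∧ r) → q):
1. ¬□((q ∧ r) → q), u
2. ¬((q ∧ r) → q), v
3. q ∧ r, v
4. ¬q, v
5. q, v
6. r, v
Accessibility: uRu, uRv, vRv
Branch closes: q and ¬q both at v.
Every branch of the negation's tableau closes; the branch above is one of them.

Yes, valid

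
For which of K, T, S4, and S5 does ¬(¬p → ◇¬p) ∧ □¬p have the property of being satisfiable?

T-tableau for the formula:
1. ¬(¬p → ◇¬p) ∧ □¬p, w0
2. ¬(¬p → ◇¬p), w0
3. □¬p, w0
4. ¬p, w0
5. ¬◇¬p, w0
6. p, w0
Accessibility: w0Rw0
Branch closes: p and ¬p both at w0.
Every branch closes (one shown): unsatisfiable in T, hence also in S4, S5 (every S4/S5-frame is a T-frame).
K-tableau for the formula:
1. ¬(¬p → ◇¬p) ∧ □¬p, w0
2. ¬(¬p → ◇¬p), w0
3. □¬p, w0
4. ¬p, w0
5. ¬◇¬p, w0
Complete open branch: satisfiable in K.

K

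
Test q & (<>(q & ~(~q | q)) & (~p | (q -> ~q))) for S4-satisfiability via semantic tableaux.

1. q & (<>(q & ~(~q | q)) & (~p | (q -> ~q))), w0
2. q, w0
3. <>(q & ~(~q | q)) & (~p | (q -> ~q)), w0
4. <>(q & ~(~q | q)), w0
5. ~p | (q -> ~q), w0
6. ~p, w0
7. q & ~(~q | q), w1
8. q, w1
9. ~(~q | q), w1
10. ~q, w1
Accessibility: w0Rw0, w0Rw1, w1Rw1
Branch closes: q and ~q both at w1.
(One branch shown.) All branches close.

No, unsatisfiable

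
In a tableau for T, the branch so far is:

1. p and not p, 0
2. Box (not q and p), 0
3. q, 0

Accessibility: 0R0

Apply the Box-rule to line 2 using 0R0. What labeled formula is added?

not q and p, 0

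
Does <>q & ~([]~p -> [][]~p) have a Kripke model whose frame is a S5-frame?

1. <>q & ~([]~p -> [][]~p), w0
2. <>q, w0   [&-rule on 1]
3. ~([]~p -> [][]~p), w0   [&-rule on 1]
4. []~p, w0   [~->-rule on 3]
5. ~[][]~p, w0   [~->-rule on 3]
6. ~p, w0   [[]-rule on 4 via w0Rw0]
7. q, w1   [<>-rule on 2: fresh world w1, w0Rw1]
8. ~p, w1   [[]-rule on 4 via w0Rw1]
9. ~[]~p, w2   [~[]-rule on 5: fresh world w2, w0Rw2]
10. ~p, w2   [[]-rule on 4 via w0Rw2]
11. p, w3   [~[]-rule on 9: fresh world w3, w2Rw3]
12. ~p, w3   [[]-rule on 4 via w0Rw3]
Accessibility: w0Rw0, w0Rw1, w0Rw2, w0Rw3, w1Rw0, w1Rw1, w1Rw2, w1Rw3, w2Rw0, w2Rw1, w2Rw2, w2Rw3, w3Rw0, w3Rw1, w3Rw2, w3Rw3
Branch closes: p and ~p both at w3.
All branches of the tableau close; one closing branch shown above.

Unsatisfiable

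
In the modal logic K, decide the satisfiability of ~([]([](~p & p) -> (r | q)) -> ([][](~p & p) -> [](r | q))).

1. ~([]([](~p & p) -> (r | q)) -> ([][](~p & p) -> [](r | q))), w0
2. []([](~p & p) -> (r | q)), w0
3. ~([][](~p & p) -> [](r | q)), w0
4. [][](~p & p), w0
5. ~[](r | q), w0
6. ~(r | q), w1
7. ~r, w1
8. ~q, w1
9. [](~p & p) -> (r | q), w1
10. [](~p & p), w1
11. ~[](~p & p), w1
12. ~(~p & p), w2
13. ~p & p, w2
14. ~p, w2
15. p, w2
Accessibility: w0Rw1, w1Rw2
Branch closes: p and ~p both at w2.
Every branch closes; the branch above is one of them.

Unsatisfiable (every branch closes)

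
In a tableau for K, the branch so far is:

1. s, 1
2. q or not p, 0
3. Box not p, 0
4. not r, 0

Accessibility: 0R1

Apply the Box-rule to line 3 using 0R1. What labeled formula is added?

not p, 1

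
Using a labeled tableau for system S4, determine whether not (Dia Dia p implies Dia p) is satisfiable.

Unsatisfiable

1. not (Dia Dia p implies Dia p), u
2. Dia Dia p, u
3. not Dia p, u
4. not p, u
5. Dia p, v
6. not p, v
7. p, w
8. not p, w
Accessibility: uRu, uRv, uRw, vRv, vRw, wRw
Branch closes: p and not p both at w.
(One branch shown.) All branches close.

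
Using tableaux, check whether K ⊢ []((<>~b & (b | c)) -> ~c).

No, not valid

Tableau for the negation ~[]((<>~b & (b | c)) -> ~c):
1. ~[]((<>~b & (b | c)) -> ~c), 0
2. ~((<>~b & (b | c)) -> ~c), 1
3. <>~b & (b | c), 1
4. c, 1
5. <>~b, 1
6. b | c, 1
7. ~b, 2
Accessibility: 0R1, 1R2
The negation has an open branch (countermodel exists).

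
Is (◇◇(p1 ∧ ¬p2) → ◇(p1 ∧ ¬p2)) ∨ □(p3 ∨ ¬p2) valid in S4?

Tableau for the negation ¬((◇◇(p1 ∧ ¬p2) → ◇(p1 ∧ ¬p2)) ∨ □(p3 ∨ ¬p2)):
1. ¬((◇◇(p1 ∧ ¬p2) → ◇(p1 ∧ ¬p2)) ∨ □(p3 ∨ ¬p2)), 0
2. ¬(◇◇(p1 ∧ ¬p2) → ◇(p1 ∧ ¬p2)), 0   [¬∨-rule on 1]
3. ¬□(p3 ∨ ¬p2), 0   [¬∨-rule on 1]
4. ◇◇(p1 ∧ ¬p2), 0   [¬→-rule on 2]
5. ¬◇(p1 ∧ ¬p2), 0   [¬→-rule on 2]
6. ¬(p1 ∧ ¬p2), 0   [¬◇-rule on 5 via 0R0]
7. p2, 0   [¬∧-rule on 6 (branches; this branch)]
8. ¬(p3 ∨ ¬p2), 1   [¬□-rule on 3: fresh world 1, 0R1]
9. ¬p3, 1   [¬∨-rule on 8]
10. p2, 1   [¬∨-rule on 8]
11. ¬(p1 ∧ ¬p2), 1   [¬◇-rule on 5 via 0R1]
12. ◇(p1 ∧ ¬p2), 2   [◇-rule on 4: fresh world 2, 0R2]
13. ¬(p1 ∧ ¬p2), 2   [¬◇-rule on 5 via 0R2]
14. p2, 2   [¬∧-rule on 13 (branches; this branch)]
15. p1 ∧ ¬p2, 3   [◇-rule on 12: fresh world 3, 2R3]
16. p1, 3   [∧-rule on 15]
17. ¬p2, 3   [∧-rule on 15]
18. ¬(p1 ∧ ¬p2), 3   [¬◇-rule on 5 via 0R3]
19. p2, 3   [¬∧-rule on 18 (branches; this branch)]
Accessibility: 0R0, 0R1, 0R2, 0R3, 1R1, 2R2, 2R3, 3R3
Branch closes: p2 and ¬p2 both at 3.
All branches of the negation close; one closing branch shown above.

Yes, valid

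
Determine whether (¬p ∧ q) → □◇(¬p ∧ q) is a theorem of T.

Tableau for the negation ¬((¬p ∧ q) → □◇(¬p ∧ q)):
1. ¬((¬p ∧ q) → □◇(¬p ∧ q)), 0
2. ¬p ∧ q, 0   [¬→-rule on 1]
3. ¬□◇(¬p ∧ q), 0   [¬→-rule on 1]
4. ¬p, 0   [∧-rule on 2]
5. q, 0   [∧-rule on 2]
6. ¬◇(¬p ∧ q), 1   [¬□-rule on 3: fresh world 1, 0R1]
7. ¬(¬p ∧ q), 1   [¬◇-rule on 6 via 1R1]
8. ¬q, 1   [¬∧-rule on 7 (branches; this branch)]
Accessibility: 0R0, 0R1, 1R1
The negation has an open branch (countermodel exists).

Invalid (countermodel exists)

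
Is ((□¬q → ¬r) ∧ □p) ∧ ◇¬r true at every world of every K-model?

Tableau for the negation ¬(((□¬q → ¬r) ∧ □p) ∧ ◇¬r):
1. ¬(((□¬q → ¬r) ∧ □p) ∧ ◇¬r), u
2. ¬◇¬r, u
The negation has an open branch (countermodel exists).

Invalid (countermodel exists)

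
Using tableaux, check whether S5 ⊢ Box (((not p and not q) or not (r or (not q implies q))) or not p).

No, not valid

Tableau for the negation not Box (((not p and not q) or not (r or (not q implies q))) or not p):
1. not Box (((not p and not q) or not (r or (not q implies q))) or not p), w0
2. not (((not p and not q) or not (r or (not q implies q))) or not p), w1   [neg-Box-rule on 1: fresh world w1, w0Rw1]
3. not ((not p and not q) or not (r or (not q implies q))), w1   [neg-or-rule on 2]
4. p, w1   [neg-or-rule on 2]
5. not (not p and not q), w1   [neg-or-rule on 3]
6. r or (not q implies q), w1   [neg-or-rule on 3]
7. q, w1   [neg-and-rule on 5 (branches; this branch)]
8. not q implies q, w1   [or-rule on 6 (branches; this branch)]
Accessibility: w0Rw0, w0Rw1, w1Rw0, w1Rw1
The negation has an open branch (countermodel exists).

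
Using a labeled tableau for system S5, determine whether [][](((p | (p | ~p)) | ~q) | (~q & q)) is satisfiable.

Yes, satisfiable

1. [][](((p | (p | ~p)) | ~q) | (~q & q)), w0
2. [](((p | (p | ~p)) | ~q) | (~q & q)), w0   [[]-rule on 1 via w0Rw0]
3. ((p | (p | ~p)) | ~q) | (~q & q), w0   [[]-rule on 2 via w0Rw0]
4. (p | (p | ~p)) | ~q, w0   [|-rule on 3 (branches; this branch)]
5. ~q, w0   [|-rule on 4 (branches; this branch)]
Accessibility: w0Rw0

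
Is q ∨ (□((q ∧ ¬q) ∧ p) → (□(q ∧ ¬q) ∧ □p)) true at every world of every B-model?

Tableau for the negation ¬(q ∨ (□((q ∧ ¬q) ∧ p) → (□(q ∧ ¬q) ∧ □p))):
1. ¬(q ∨ (□((q ∧ ¬q) ∧ p) → (□(q ∧ ¬q) ∧ □p))), 0
2. ¬q, 0
3. ¬(□((q ∧ ¬q) ∧ p) → (□(q ∧ ¬q) ∧ □p)), 0
4. □((q ∧ ¬q) ∧ p), 0
5. ¬(□(q ∧ ¬q) ∧ □p), 0
6. (q ∧ ¬q) ∧ p, 0
7. q ∧ ¬q, 0
8. p, 0
9. q, 0
Accessibility: 0R0
Branch closes: q and ¬q both at 0.
All branches of the negation close; one closing branch shown above.

Valid in B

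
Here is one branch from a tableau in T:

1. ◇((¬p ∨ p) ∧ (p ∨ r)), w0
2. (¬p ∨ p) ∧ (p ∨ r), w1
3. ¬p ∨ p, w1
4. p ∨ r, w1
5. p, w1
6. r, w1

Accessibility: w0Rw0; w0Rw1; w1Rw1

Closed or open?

Not closed

No atom appears with both signs at the same world.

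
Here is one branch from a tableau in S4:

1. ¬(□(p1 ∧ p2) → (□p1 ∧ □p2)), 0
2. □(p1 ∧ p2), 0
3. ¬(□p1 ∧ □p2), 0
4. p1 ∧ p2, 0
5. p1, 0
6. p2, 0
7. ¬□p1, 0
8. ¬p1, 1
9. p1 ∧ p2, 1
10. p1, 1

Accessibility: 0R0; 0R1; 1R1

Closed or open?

Both p1 and ¬p1 appear at 1.

Closed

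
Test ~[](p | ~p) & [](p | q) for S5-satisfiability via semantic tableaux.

1. ~[](p | ~p) & [](p | q), u
2. ~[](p | ~p), u
3. [](p | q), u
4. p | q, u
5. q, u
6. ~(p | ~p), v
7. ~p, v
8. p, v
Accessibility: uRu, uRv, vRu, vRv
Branch closes: p and ~p both at v.
All branches of the tableau close; one closing branch shown above.

Unsatisfiable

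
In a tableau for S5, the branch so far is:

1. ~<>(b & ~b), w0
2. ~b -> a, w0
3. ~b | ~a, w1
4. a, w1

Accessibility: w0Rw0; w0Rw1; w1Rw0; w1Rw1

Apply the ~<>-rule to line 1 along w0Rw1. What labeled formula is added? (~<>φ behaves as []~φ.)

~(b & ~b), w1

~<>φ behaves as []~φ: propagate the negated body to each accessible world.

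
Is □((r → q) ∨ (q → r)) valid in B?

Tableau for the negation ¬□((r → q) ∨ (q → r)):
1. ¬□((r → q) ∨ (q → r)), u
2. ¬((r → q) ∨ (q → r)), v   [¬□-rule on 1: fresh world v, uRv]
3. ¬(r → q), v   [¬∨-rule on 2]
4. ¬(q → r), v   [¬∨-rule on 2]
5. r, v   [¬→-rule on 3]
6. ¬q, v   [¬→-rule on 3]
7. q, v   [¬→-rule on 4]
8. ¬r, v   [¬→-rule on 4]
Accessibility: uRu, uRv, vRu, vRv
Branch closes: q and ¬q both at v.
All branches of the negation close; one closing branch shown above.

Valid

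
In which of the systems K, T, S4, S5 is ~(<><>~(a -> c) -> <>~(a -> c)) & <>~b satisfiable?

S4-tableau for the formula:
1. ~(<><>~(a -> c) -> <>~(a -> c)) & <>~b, w0
2. ~(<><>~(a -> c) -> <>~(a -> c)), w0
3. <>~b, w0
4. <><>~(a -> c), w0
5. ~<>~(a -> c), w0
6. a -> c, w0
7. c, w0
8. ~b, w1
9. a -> c, w1
10. c, w1
11. <>~(a -> c), w2
12. a -> c, w2
13. c, w2
14. ~(a -> c), w3
15. a, w3
16. ~c, w3
17. a -> c, w3
18. c, w3
Accessibility: w0Rw0, w0Rw1, w0Rw2, w0Rw3, w1Rw1, w2Rw2, w2Rw3, w3Rw3
Branch closes: c and ~c both at w3.
Every branch closes (one shown): unsatisfiable in S4, hence also in S5 (every S5-frame is an S4-frame).
T-tableau for the formula:
1. ~(<><>~(a -> c) -> <>~(a -> c)) & <>~b, w0
2. ~(<><>~(a -> c) -> <>~(a -> c)), w0
3. <>~b, w0
4. <><>~(a -> c), w0
5. ~<>~(a -> c), w0
6. a -> c, w0
7. c, w0
8. ~b, w1
9. a -> c, w1
10. c, w1
11. <>~(a -> c), w2
12. a -> c, w2
13. c, w2
14. ~(a -> c), w3
15. a, w3
16. ~c, w3
Accessibility: w0Rw0, w0Rw1, w0Rw2, w1Rw1, w2Rw2, w2Rw3, w3Rw3
Complete open branch: satisfiable in T, hence also in K (this T-model is also a K-model).

K, T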